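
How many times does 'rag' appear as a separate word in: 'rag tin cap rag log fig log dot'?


Scanning each word for exact match 'rag':
  Word 1: 'rag' -> MATCH
  Word 2: 'tin' -> no
  Word 3: 'cap' -> no
  Word 4: 'rag' -> MATCH
  Word 5: 'log' -> no
  Word 6: 'fig' -> no
  Word 7: 'log' -> no
  Word 8: 'dot' -> no
Total matches: 2

2


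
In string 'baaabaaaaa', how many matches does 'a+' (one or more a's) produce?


Pattern 'a+' matches one or more consecutive a's.
String: 'baaabaaaaa'
Scanning for runs of a:
  Match 1: 'aaa' (length 3)
  Match 2: 'aaaaa' (length 5)
Total matches: 2

2


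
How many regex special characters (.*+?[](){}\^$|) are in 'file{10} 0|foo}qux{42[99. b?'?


Regex special characters are: . * + ? [ ] ( ) { } \ ^ $ |
Scanning 'file{10} 0|foo}qux{42[99. b?':
  pos 4: '{' -> SPECIAL
  pos 7: '}' -> SPECIAL
  pos 10: '|' -> SPECIAL
  pos 14: '}' -> SPECIAL
  pos 18: '{' -> SPECIAL
  pos 21: '[' -> SPECIAL
  pos 24: '.' -> SPECIAL
  pos 27: '?' -> SPECIAL
Special chars found: ['{', '}', '|', '}', '{', '[', '.', '?']
Total: 8

8


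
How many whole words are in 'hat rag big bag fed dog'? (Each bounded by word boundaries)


Word boundaries (\b) mark the start/end of each word.
Text: 'hat rag big bag fed dog'
Splitting by whitespace:
  Word 1: 'hat'
  Word 2: 'rag'
  Word 3: 'big'
  Word 4: 'bag'
  Word 5: 'fed'
  Word 6: 'dog'
Total whole words: 6

6


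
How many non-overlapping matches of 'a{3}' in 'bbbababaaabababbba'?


Pattern 'a{3}' matches exactly 3 consecutive a's (greedy, non-overlapping).
String: 'bbbababaaabababbba'
Scanning for runs of a's:
  Run at pos 3: 'a' (length 1) -> 0 match(es)
  Run at pos 5: 'a' (length 1) -> 0 match(es)
  Run at pos 7: 'aaa' (length 3) -> 1 match(es)
  Run at pos 11: 'a' (length 1) -> 0 match(es)
  Run at pos 13: 'a' (length 1) -> 0 match(es)
  Run at pos 17: 'a' (length 1) -> 0 match(es)
Matches found: ['aaa']
Total: 1

1


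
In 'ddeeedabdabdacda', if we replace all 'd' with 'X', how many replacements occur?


re.sub('d', 'X', text) replaces every occurrence of 'd' with 'X'.
Text: 'ddeeedabdabdacda'
Scanning for 'd':
  pos 0: 'd' -> replacement #1
  pos 1: 'd' -> replacement #2
  pos 5: 'd' -> replacement #3
  pos 8: 'd' -> replacement #4
  pos 11: 'd' -> replacement #5
  pos 14: 'd' -> replacement #6
Total replacements: 6

6


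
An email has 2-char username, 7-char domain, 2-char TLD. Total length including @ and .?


An email address has format: username@domain.tld
Username length: 2
'@' character: 1
Domain length: 7
'.' character: 1
TLD length: 2
Total = 2 + 1 + 7 + 1 + 2 = 13

13


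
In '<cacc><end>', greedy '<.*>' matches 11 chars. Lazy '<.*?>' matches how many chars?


Greedy '<.*>' tries to match as MUCH as possible.
Lazy '<.*?>' tries to match as LITTLE as possible.

String: '<cacc><end>'
Greedy '<.*>' starts at first '<' and extends to the LAST '>': '<cacc><end>' (11 chars)
Lazy '<.*?>' starts at first '<' and stops at the FIRST '>': '<cacc>' (6 chars)

6


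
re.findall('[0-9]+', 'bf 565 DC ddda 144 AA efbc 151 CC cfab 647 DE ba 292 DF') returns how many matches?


Pattern '[0-9]+' finds one or more digits.
Text: 'bf 565 DC ddda 144 AA efbc 151 CC cfab 647 DE ba 292 DF'
Scanning for matches:
  Match 1: '565'
  Match 2: '144'
  Match 3: '151'
  Match 4: '647'
  Match 5: '292'
Total matches: 5

5


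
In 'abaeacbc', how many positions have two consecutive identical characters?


Looking for consecutive identical characters in 'abaeacbc':
  pos 0-1: 'a' vs 'b' -> different
  pos 1-2: 'b' vs 'a' -> different
  pos 2-3: 'a' vs 'e' -> different
  pos 3-4: 'e' vs 'a' -> different
  pos 4-5: 'a' vs 'c' -> different
  pos 5-6: 'c' vs 'b' -> different
  pos 6-7: 'b' vs 'c' -> different
Consecutive identical pairs: []
Count: 0

0


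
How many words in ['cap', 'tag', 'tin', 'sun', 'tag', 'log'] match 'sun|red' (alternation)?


Alternation 'sun|red' matches either 'sun' or 'red'.
Checking each word:
  'cap' -> no
  'tag' -> no
  'tin' -> no
  'sun' -> MATCH
  'tag' -> no
  'log' -> no
Matches: ['sun']
Count: 1

1


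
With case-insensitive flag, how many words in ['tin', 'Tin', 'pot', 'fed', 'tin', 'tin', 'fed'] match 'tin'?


Case-insensitive matching: compare each word's lowercase form to 'tin'.
  'tin' -> lower='tin' -> MATCH
  'Tin' -> lower='tin' -> MATCH
  'pot' -> lower='pot' -> no
  'fed' -> lower='fed' -> no
  'tin' -> lower='tin' -> MATCH
  'tin' -> lower='tin' -> MATCH
  'fed' -> lower='fed' -> no
Matches: ['tin', 'Tin', 'tin', 'tin']
Count: 4

4


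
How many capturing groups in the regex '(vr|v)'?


To count capturing groups, count each '(' that starts a group.
Pattern: '(vr|v)'
Walking through the pattern:
  Position 0: '(' -> group #1
Total capturing groups: 1

1


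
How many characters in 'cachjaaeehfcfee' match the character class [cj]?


Character class [cj] matches any of: {c, j}
Scanning string 'cachjaaeehfcfee' character by character:
  pos 0: 'c' -> MATCH
  pos 1: 'a' -> no
  pos 2: 'c' -> MATCH
  pos 3: 'h' -> no
  pos 4: 'j' -> MATCH
  pos 5: 'a' -> no
  pos 6: 'a' -> no
  pos 7: 'e' -> no
  pos 8: 'e' -> no
  pos 9: 'h' -> no
  pos 10: 'f' -> no
  pos 11: 'c' -> MATCH
  pos 12: 'f' -> no
  pos 13: 'e' -> no
  pos 14: 'e' -> no
Total matches: 4

4


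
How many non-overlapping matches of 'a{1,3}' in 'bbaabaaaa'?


Pattern 'a{1,3}' matches between 1 and 3 consecutive a's (greedy).
String: 'bbaabaaaa'
Finding runs of a's and applying greedy matching:
  Run at pos 2: 'aa' (length 2)
  Run at pos 5: 'aaaa' (length 4)
Matches: ['aa', 'aaa', 'a']
Count: 3

3


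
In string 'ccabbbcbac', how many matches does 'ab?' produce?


Pattern 'ab?' matches 'a' optionally followed by 'b'.
String: 'ccabbbcbac'
Scanning left to right for 'a' then checking next char:
  Match 1: 'ab' (a followed by b)
  Match 2: 'a' (a not followed by b)
Total matches: 2

2


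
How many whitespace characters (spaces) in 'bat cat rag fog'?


\s matches whitespace characters (spaces, tabs, etc.).
Text: 'bat cat rag fog'
This text has 4 words separated by spaces.
Number of spaces = number of words - 1 = 4 - 1 = 3

3


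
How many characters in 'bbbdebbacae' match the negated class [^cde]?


Negated class [^cde] matches any char NOT in {c, d, e}
Scanning 'bbbdebbacae':
  pos 0: 'b' -> MATCH
  pos 1: 'b' -> MATCH
  pos 2: 'b' -> MATCH
  pos 3: 'd' -> no (excluded)
  pos 4: 'e' -> no (excluded)
  pos 5: 'b' -> MATCH
  pos 6: 'b' -> MATCH
  pos 7: 'a' -> MATCH
  pos 8: 'c' -> no (excluded)
  pos 9: 'a' -> MATCH
  pos 10: 'e' -> no (excluded)
Total matches: 7

7


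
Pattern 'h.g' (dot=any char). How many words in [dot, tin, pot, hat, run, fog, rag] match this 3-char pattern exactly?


Pattern 'h.g' means: starts with 'h', any single char, ends with 'g'.
Checking each word (must be exactly 3 chars):
  'dot' (len=3): no
  'tin' (len=3): no
  'pot' (len=3): no
  'hat' (len=3): no
  'run' (len=3): no
  'fog' (len=3): no
  'rag' (len=3): no
Matching words: []
Total: 0

0


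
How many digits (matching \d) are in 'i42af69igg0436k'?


\d matches any digit 0-9.
Scanning 'i42af69igg0436k':
  pos 1: '4' -> DIGIT
  pos 2: '2' -> DIGIT
  pos 5: '6' -> DIGIT
  pos 6: '9' -> DIGIT
  pos 10: '0' -> DIGIT
  pos 11: '4' -> DIGIT
  pos 12: '3' -> DIGIT
  pos 13: '6' -> DIGIT
Digits found: ['4', '2', '6', '9', '0', '4', '3', '6']
Total: 8

8


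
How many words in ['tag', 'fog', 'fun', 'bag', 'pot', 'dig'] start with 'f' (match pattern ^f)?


Pattern ^f anchors to start of word. Check which words begin with 'f':
  'tag' -> no
  'fog' -> MATCH (starts with 'f')
  'fun' -> MATCH (starts with 'f')
  'bag' -> no
  'pot' -> no
  'dig' -> no
Matching words: ['fog', 'fun']
Count: 2

2


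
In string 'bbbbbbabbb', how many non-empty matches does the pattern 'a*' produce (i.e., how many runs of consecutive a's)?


Pattern 'a*' matches zero or more a's. We want non-empty runs of consecutive a's.
String: 'bbbbbbabbb'
Walking through the string to find runs of a's:
  Run 1: positions 6-6 -> 'a'
Non-empty runs found: ['a']
Count: 1

1


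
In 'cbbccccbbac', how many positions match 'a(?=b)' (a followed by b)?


Lookahead 'a(?=b)' matches 'a' only when followed by 'b'.
String: 'cbbccccbbac'
Checking each position where char is 'a':
  pos 9: 'a' -> no (next='c')
Matching positions: []
Count: 0

0


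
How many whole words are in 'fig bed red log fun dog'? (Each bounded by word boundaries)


Word boundaries (\b) mark the start/end of each word.
Text: 'fig bed red log fun dog'
Splitting by whitespace:
  Word 1: 'fig'
  Word 2: 'bed'
  Word 3: 'red'
  Word 4: 'log'
  Word 5: 'fun'
  Word 6: 'dog'
Total whole words: 6

6


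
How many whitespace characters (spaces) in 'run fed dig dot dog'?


\s matches whitespace characters (spaces, tabs, etc.).
Text: 'run fed dig dot dog'
This text has 5 words separated by spaces.
Number of spaces = number of words - 1 = 5 - 1 = 4

4


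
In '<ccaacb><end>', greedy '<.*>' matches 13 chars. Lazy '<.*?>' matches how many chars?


Greedy '<.*>' tries to match as MUCH as possible.
Lazy '<.*?>' tries to match as LITTLE as possible.

String: '<ccaacb><end>'
Greedy '<.*>' starts at first '<' and extends to the LAST '>': '<ccaacb><end>' (13 chars)
Lazy '<.*?>' starts at first '<' and stops at the FIRST '>': '<ccaacb>' (8 chars)

8


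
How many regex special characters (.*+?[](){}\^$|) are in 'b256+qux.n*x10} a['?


Regex special characters are: . * + ? [ ] ( ) { } \ ^ $ |
Scanning 'b256+qux.n*x10} a[':
  pos 4: '+' -> SPECIAL
  pos 8: '.' -> SPECIAL
  pos 10: '*' -> SPECIAL
  pos 14: '}' -> SPECIAL
  pos 17: '[' -> SPECIAL
Special chars found: ['+', '.', '*', '}', '[']
Total: 5

5


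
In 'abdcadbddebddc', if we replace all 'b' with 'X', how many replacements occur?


re.sub('b', 'X', text) replaces every occurrence of 'b' with 'X'.
Text: 'abdcadbddebddc'
Scanning for 'b':
  pos 1: 'b' -> replacement #1
  pos 6: 'b' -> replacement #2
  pos 10: 'b' -> replacement #3
Total replacements: 3

3


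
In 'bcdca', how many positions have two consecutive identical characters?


Looking for consecutive identical characters in 'bcdca':
  pos 0-1: 'b' vs 'c' -> different
  pos 1-2: 'c' vs 'd' -> different
  pos 2-3: 'd' vs 'c' -> different
  pos 3-4: 'c' vs 'a' -> different
Consecutive identical pairs: []
Count: 0

0


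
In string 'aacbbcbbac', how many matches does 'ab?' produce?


Pattern 'ab?' matches 'a' optionally followed by 'b'.
String: 'aacbbcbbac'
Scanning left to right for 'a' then checking next char:
  Match 1: 'a' (a not followed by b)
  Match 2: 'a' (a not followed by b)
  Match 3: 'a' (a not followed by b)
Total matches: 3

3


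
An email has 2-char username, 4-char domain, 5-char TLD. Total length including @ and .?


An email address has format: username@domain.tld
Username length: 2
'@' character: 1
Domain length: 4
'.' character: 1
TLD length: 5
Total = 2 + 1 + 4 + 1 + 5 = 13

13


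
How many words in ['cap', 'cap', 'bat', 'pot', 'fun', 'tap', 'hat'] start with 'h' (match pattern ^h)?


Pattern ^h anchors to start of word. Check which words begin with 'h':
  'cap' -> no
  'cap' -> no
  'bat' -> no
  'pot' -> no
  'fun' -> no
  'tap' -> no
  'hat' -> MATCH (starts with 'h')
Matching words: ['hat']
Count: 1

1


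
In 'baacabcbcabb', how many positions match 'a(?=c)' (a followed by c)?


Lookahead 'a(?=c)' matches 'a' only when followed by 'c'.
String: 'baacabcbcabb'
Checking each position where char is 'a':
  pos 1: 'a' -> no (next='a')
  pos 2: 'a' -> MATCH (next='c')
  pos 4: 'a' -> no (next='b')
  pos 9: 'a' -> no (next='b')
Matching positions: [2]
Count: 1

1


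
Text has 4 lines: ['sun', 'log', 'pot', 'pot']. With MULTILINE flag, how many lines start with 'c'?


With MULTILINE flag, ^ matches the start of each line.
Lines: ['sun', 'log', 'pot', 'pot']
Checking which lines start with 'c':
  Line 1: 'sun' -> no
  Line 2: 'log' -> no
  Line 3: 'pot' -> no
  Line 4: 'pot' -> no
Matching lines: []
Count: 0

0


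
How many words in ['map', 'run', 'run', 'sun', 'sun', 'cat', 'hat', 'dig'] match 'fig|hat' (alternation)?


Alternation 'fig|hat' matches either 'fig' or 'hat'.
Checking each word:
  'map' -> no
  'run' -> no
  'run' -> no
  'sun' -> no
  'sun' -> no
  'cat' -> no
  'hat' -> MATCH
  'dig' -> no
Matches: ['hat']
Count: 1

1


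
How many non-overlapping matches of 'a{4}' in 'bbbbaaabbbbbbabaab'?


Pattern 'a{4}' matches exactly 4 consecutive a's (greedy, non-overlapping).
String: 'bbbbaaabbbbbbabaab'
Scanning for runs of a's:
  Run at pos 4: 'aaa' (length 3) -> 0 match(es)
  Run at pos 13: 'a' (length 1) -> 0 match(es)
  Run at pos 15: 'aa' (length 2) -> 0 match(es)
Matches found: []
Total: 0

0


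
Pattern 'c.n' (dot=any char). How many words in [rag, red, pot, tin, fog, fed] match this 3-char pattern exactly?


Pattern 'c.n' means: starts with 'c', any single char, ends with 'n'.
Checking each word (must be exactly 3 chars):
  'rag' (len=3): no
  'red' (len=3): no
  'pot' (len=3): no
  'tin' (len=3): no
  'fog' (len=3): no
  'fed' (len=3): no
Matching words: []
Total: 0

0


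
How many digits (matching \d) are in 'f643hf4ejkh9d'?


\d matches any digit 0-9.
Scanning 'f643hf4ejkh9d':
  pos 1: '6' -> DIGIT
  pos 2: '4' -> DIGIT
  pos 3: '3' -> DIGIT
  pos 6: '4' -> DIGIT
  pos 11: '9' -> DIGIT
Digits found: ['6', '4', '3', '4', '9']
Total: 5

5


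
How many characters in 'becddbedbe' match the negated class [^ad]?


Negated class [^ad] matches any char NOT in {a, d}
Scanning 'becddbedbe':
  pos 0: 'b' -> MATCH
  pos 1: 'e' -> MATCH
  pos 2: 'c' -> MATCH
  pos 3: 'd' -> no (excluded)
  pos 4: 'd' -> no (excluded)
  pos 5: 'b' -> MATCH
  pos 6: 'e' -> MATCH
  pos 7: 'd' -> no (excluded)
  pos 8: 'b' -> MATCH
  pos 9: 'e' -> MATCH
Total matches: 7

7


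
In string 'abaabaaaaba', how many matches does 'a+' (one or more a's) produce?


Pattern 'a+' matches one or more consecutive a's.
String: 'abaabaaaaba'
Scanning for runs of a:
  Match 1: 'a' (length 1)
  Match 2: 'aa' (length 2)
  Match 3: 'aaaa' (length 4)
  Match 4: 'a' (length 1)
Total matches: 4

4


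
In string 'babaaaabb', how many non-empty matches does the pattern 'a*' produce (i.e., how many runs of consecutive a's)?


Pattern 'a*' matches zero or more a's. We want non-empty runs of consecutive a's.
String: 'babaaaabb'
Walking through the string to find runs of a's:
  Run 1: positions 1-1 -> 'a'
  Run 2: positions 3-6 -> 'aaaa'
Non-empty runs found: ['a', 'aaaa']
Count: 2

2


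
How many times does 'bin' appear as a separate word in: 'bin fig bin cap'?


Scanning each word for exact match 'bin':
  Word 1: 'bin' -> MATCH
  Word 2: 'fig' -> no
  Word 3: 'bin' -> MATCH
  Word 4: 'cap' -> no
Total matches: 2

2


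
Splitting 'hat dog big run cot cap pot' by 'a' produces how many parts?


Splitting by 'a' breaks the string at each occurrence of the separator.
Text: 'hat dog big run cot cap pot'
Parts after split:
  Part 1: 'h'
  Part 2: 't dog big run cot c'
  Part 3: 'p pot'
Total parts: 3

3


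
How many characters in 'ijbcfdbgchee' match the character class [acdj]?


Character class [acdj] matches any of: {a, c, d, j}
Scanning string 'ijbcfdbgchee' character by character:
  pos 0: 'i' -> no
  pos 1: 'j' -> MATCH
  pos 2: 'b' -> no
  pos 3: 'c' -> MATCH
  pos 4: 'f' -> no
  pos 5: 'd' -> MATCH
  pos 6: 'b' -> no
  pos 7: 'g' -> no
  pos 8: 'c' -> MATCH
  pos 9: 'h' -> no
  pos 10: 'e' -> no
  pos 11: 'e' -> no
Total matches: 4

4


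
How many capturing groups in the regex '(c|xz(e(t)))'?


To count capturing groups, count each '(' that starts a group.
Pattern: '(c|xz(e(t)))'
Walking through the pattern:
  Position 0: '(' -> group #1
  Position 5: '(' -> group #2
  Position 7: '(' -> group #3
Total capturing groups: 3

3


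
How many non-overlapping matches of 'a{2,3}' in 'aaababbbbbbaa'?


Pattern 'a{2,3}' matches between 2 and 3 consecutive a's (greedy).
String: 'aaababbbbbbaa'
Finding runs of a's and applying greedy matching:
  Run at pos 0: 'aaa' (length 3)
  Run at pos 4: 'a' (length 1)
  Run at pos 11: 'aa' (length 2)
Matches: ['aaa', 'aa']
Count: 2

2


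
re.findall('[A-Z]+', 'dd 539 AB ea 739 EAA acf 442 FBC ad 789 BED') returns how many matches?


Pattern '[A-Z]+' finds one or more uppercase letters.
Text: 'dd 539 AB ea 739 EAA acf 442 FBC ad 789 BED'
Scanning for matches:
  Match 1: 'AB'
  Match 2: 'EAA'
  Match 3: 'FBC'
  Match 4: 'BED'
Total matches: 4

4


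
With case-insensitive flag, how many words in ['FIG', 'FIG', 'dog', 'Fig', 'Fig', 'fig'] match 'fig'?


Case-insensitive matching: compare each word's lowercase form to 'fig'.
  'FIG' -> lower='fig' -> MATCH
  'FIG' -> lower='fig' -> MATCH
  'dog' -> lower='dog' -> no
  'Fig' -> lower='fig' -> MATCH
  'Fig' -> lower='fig' -> MATCH
  'fig' -> lower='fig' -> MATCH
Matches: ['FIG', 'FIG', 'Fig', 'Fig', 'fig']
Count: 5

5


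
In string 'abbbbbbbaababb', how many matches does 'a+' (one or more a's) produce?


Pattern 'a+' matches one or more consecutive a's.
String: 'abbbbbbbaababb'
Scanning for runs of a:
  Match 1: 'a' (length 1)
  Match 2: 'aa' (length 2)
  Match 3: 'a' (length 1)
Total matches: 3

3


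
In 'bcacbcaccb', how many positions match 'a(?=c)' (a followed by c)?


Lookahead 'a(?=c)' matches 'a' only when followed by 'c'.
String: 'bcacbcaccb'
Checking each position where char is 'a':
  pos 2: 'a' -> MATCH (next='c')
  pos 6: 'a' -> MATCH (next='c')
Matching positions: [2, 6]
Count: 2

2


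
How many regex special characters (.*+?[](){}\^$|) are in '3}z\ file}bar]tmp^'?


Regex special characters are: . * + ? [ ] ( ) { } \ ^ $ |
Scanning '3}z\ file}bar]tmp^':
  pos 1: '}' -> SPECIAL
  pos 3: '\' -> SPECIAL
  pos 9: '}' -> SPECIAL
  pos 13: ']' -> SPECIAL
  pos 17: '^' -> SPECIAL
Special chars found: ['}', '\\', '}', ']', '^']
Total: 5

5


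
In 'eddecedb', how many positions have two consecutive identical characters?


Looking for consecutive identical characters in 'eddecedb':
  pos 0-1: 'e' vs 'd' -> different
  pos 1-2: 'd' vs 'd' -> MATCH ('dd')
  pos 2-3: 'd' vs 'e' -> different
  pos 3-4: 'e' vs 'c' -> different
  pos 4-5: 'c' vs 'e' -> different
  pos 5-6: 'e' vs 'd' -> different
  pos 6-7: 'd' vs 'b' -> different
Consecutive identical pairs: ['dd']
Count: 1

1


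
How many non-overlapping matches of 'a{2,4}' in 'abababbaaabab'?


Pattern 'a{2,4}' matches between 2 and 4 consecutive a's (greedy).
String: 'abababbaaabab'
Finding runs of a's and applying greedy matching:
  Run at pos 0: 'a' (length 1)
  Run at pos 2: 'a' (length 1)
  Run at pos 4: 'a' (length 1)
  Run at pos 7: 'aaa' (length 3)
  Run at pos 11: 'a' (length 1)
Matches: ['aaa']
Count: 1

1


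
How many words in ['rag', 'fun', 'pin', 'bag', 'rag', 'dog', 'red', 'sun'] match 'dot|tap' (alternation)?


Alternation 'dot|tap' matches either 'dot' or 'tap'.
Checking each word:
  'rag' -> no
  'fun' -> no
  'pin' -> no
  'bag' -> no
  'rag' -> no
  'dog' -> no
  'red' -> no
  'sun' -> no
Matches: []
Count: 0

0


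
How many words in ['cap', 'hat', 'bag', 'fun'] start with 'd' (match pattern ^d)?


Pattern ^d anchors to start of word. Check which words begin with 'd':
  'cap' -> no
  'hat' -> no
  'bag' -> no
  'fun' -> no
Matching words: []
Count: 0

0


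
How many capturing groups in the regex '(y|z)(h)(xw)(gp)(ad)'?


To count capturing groups, count each '(' that starts a group.
Pattern: '(y|z)(h)(xw)(gp)(ad)'
Walking through the pattern:
  Position 0: '(' -> group #1
  Position 5: '(' -> group #2
  Position 8: '(' -> group #3
  Position 12: '(' -> group #4
  Position 16: '(' -> group #5
Total capturing groups: 5

5


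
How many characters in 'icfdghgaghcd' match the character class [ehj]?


Character class [ehj] matches any of: {e, h, j}
Scanning string 'icfdghgaghcd' character by character:
  pos 0: 'i' -> no
  pos 1: 'c' -> no
  pos 2: 'f' -> no
  pos 3: 'd' -> no
  pos 4: 'g' -> no
  pos 5: 'h' -> MATCH
  pos 6: 'g' -> no
  pos 7: 'a' -> no
  pos 8: 'g' -> no
  pos 9: 'h' -> MATCH
  pos 10: 'c' -> no
  pos 11: 'd' -> no
Total matches: 2

2


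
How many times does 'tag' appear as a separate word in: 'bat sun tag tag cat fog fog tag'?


Scanning each word for exact match 'tag':
  Word 1: 'bat' -> no
  Word 2: 'sun' -> no
  Word 3: 'tag' -> MATCH
  Word 4: 'tag' -> MATCH
  Word 5: 'cat' -> no
  Word 6: 'fog' -> no
  Word 7: 'fog' -> no
  Word 8: 'tag' -> MATCH
Total matches: 3

3


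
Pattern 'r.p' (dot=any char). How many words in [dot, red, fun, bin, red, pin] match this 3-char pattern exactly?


Pattern 'r.p' means: starts with 'r', any single char, ends with 'p'.
Checking each word (must be exactly 3 chars):
  'dot' (len=3): no
  'red' (len=3): no
  'fun' (len=3): no
  'bin' (len=3): no
  'red' (len=3): no
  'pin' (len=3): no
Matching words: []
Total: 0

0


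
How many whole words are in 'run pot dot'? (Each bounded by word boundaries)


Word boundaries (\b) mark the start/end of each word.
Text: 'run pot dot'
Splitting by whitespace:
  Word 1: 'run'
  Word 2: 'pot'
  Word 3: 'dot'
Total whole words: 3

3


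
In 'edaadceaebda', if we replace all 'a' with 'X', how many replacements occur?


re.sub('a', 'X', text) replaces every occurrence of 'a' with 'X'.
Text: 'edaadceaebda'
Scanning for 'a':
  pos 2: 'a' -> replacement #1
  pos 3: 'a' -> replacement #2
  pos 7: 'a' -> replacement #3
  pos 11: 'a' -> replacement #4
Total replacements: 4

4


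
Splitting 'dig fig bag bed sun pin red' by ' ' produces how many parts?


Splitting by ' ' breaks the string at each occurrence of the separator.
Text: 'dig fig bag bed sun pin red'
Parts after split:
  Part 1: 'dig'
  Part 2: 'fig'
  Part 3: 'bag'
  Part 4: 'bed'
  Part 5: 'sun'
  Part 6: 'pin'
  Part 7: 'red'
Total parts: 7

7


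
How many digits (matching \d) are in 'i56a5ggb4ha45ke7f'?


\d matches any digit 0-9.
Scanning 'i56a5ggb4ha45ke7f':
  pos 1: '5' -> DIGIT
  pos 2: '6' -> DIGIT
  pos 4: '5' -> DIGIT
  pos 8: '4' -> DIGIT
  pos 11: '4' -> DIGIT
  pos 12: '5' -> DIGIT
  pos 15: '7' -> DIGIT
Digits found: ['5', '6', '5', '4', '4', '5', '7']
Total: 7

7


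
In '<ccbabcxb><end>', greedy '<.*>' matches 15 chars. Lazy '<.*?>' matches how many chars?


Greedy '<.*>' tries to match as MUCH as possible.
Lazy '<.*?>' tries to match as LITTLE as possible.

String: '<ccbabcxb><end>'
Greedy '<.*>' starts at first '<' and extends to the LAST '>': '<ccbabcxb><end>' (15 chars)
Lazy '<.*?>' starts at first '<' and stops at the FIRST '>': '<ccbabcxb>' (10 chars)

10


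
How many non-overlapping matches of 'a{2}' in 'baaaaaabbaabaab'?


Pattern 'a{2}' matches exactly 2 consecutive a's (greedy, non-overlapping).
String: 'baaaaaabbaabaab'
Scanning for runs of a's:
  Run at pos 1: 'aaaaaa' (length 6) -> 3 match(es)
  Run at pos 9: 'aa' (length 2) -> 1 match(es)
  Run at pos 12: 'aa' (length 2) -> 1 match(es)
Matches found: ['aa', 'aa', 'aa', 'aa', 'aa']
Total: 5

5


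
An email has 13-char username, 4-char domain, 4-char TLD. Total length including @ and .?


An email address has format: username@domain.tld
Username length: 13
'@' character: 1
Domain length: 4
'.' character: 1
TLD length: 4
Total = 13 + 1 + 4 + 1 + 4 = 23

23


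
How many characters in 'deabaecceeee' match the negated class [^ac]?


Negated class [^ac] matches any char NOT in {a, c}
Scanning 'deabaecceeee':
  pos 0: 'd' -> MATCH
  pos 1: 'e' -> MATCH
  pos 2: 'a' -> no (excluded)
  pos 3: 'b' -> MATCH
  pos 4: 'a' -> no (excluded)
  pos 5: 'e' -> MATCH
  pos 6: 'c' -> no (excluded)
  pos 7: 'c' -> no (excluded)
  pos 8: 'e' -> MATCH
  pos 9: 'e' -> MATCH
  pos 10: 'e' -> MATCH
  pos 11: 'e' -> MATCH
Total matches: 8

8


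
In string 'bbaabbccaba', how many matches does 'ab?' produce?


Pattern 'ab?' matches 'a' optionally followed by 'b'.
String: 'bbaabbccaba'
Scanning left to right for 'a' then checking next char:
  Match 1: 'a' (a not followed by b)
  Match 2: 'ab' (a followed by b)
  Match 3: 'ab' (a followed by b)
  Match 4: 'a' (a not followed by b)
Total matches: 4

4


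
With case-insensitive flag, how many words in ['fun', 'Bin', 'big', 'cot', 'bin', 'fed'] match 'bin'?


Case-insensitive matching: compare each word's lowercase form to 'bin'.
  'fun' -> lower='fun' -> no
  'Bin' -> lower='bin' -> MATCH
  'big' -> lower='big' -> no
  'cot' -> lower='cot' -> no
  'bin' -> lower='bin' -> MATCH
  'fed' -> lower='fed' -> no
Matches: ['Bin', 'bin']
Count: 2

2


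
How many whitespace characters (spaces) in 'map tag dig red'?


\s matches whitespace characters (spaces, tabs, etc.).
Text: 'map tag dig red'
This text has 4 words separated by spaces.
Number of spaces = number of words - 1 = 4 - 1 = 3

3


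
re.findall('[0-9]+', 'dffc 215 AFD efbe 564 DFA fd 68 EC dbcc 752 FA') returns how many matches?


Pattern '[0-9]+' finds one or more digits.
Text: 'dffc 215 AFD efbe 564 DFA fd 68 EC dbcc 752 FA'
Scanning for matches:
  Match 1: '215'
  Match 2: '564'
  Match 3: '68'
  Match 4: '752'
Total matches: 4

4


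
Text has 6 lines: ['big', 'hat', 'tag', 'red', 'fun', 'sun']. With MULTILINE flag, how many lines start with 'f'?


With MULTILINE flag, ^ matches the start of each line.
Lines: ['big', 'hat', 'tag', 'red', 'fun', 'sun']
Checking which lines start with 'f':
  Line 1: 'big' -> no
  Line 2: 'hat' -> no
  Line 3: 'tag' -> no
  Line 4: 'red' -> no
  Line 5: 'fun' -> MATCH
  Line 6: 'sun' -> no
Matching lines: ['fun']
Count: 1

1


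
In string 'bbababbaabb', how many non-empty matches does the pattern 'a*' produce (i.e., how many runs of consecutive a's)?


Pattern 'a*' matches zero or more a's. We want non-empty runs of consecutive a's.
String: 'bbababbaabb'
Walking through the string to find runs of a's:
  Run 1: positions 2-2 -> 'a'
  Run 2: positions 4-4 -> 'a'
  Run 3: positions 7-8 -> 'aa'
Non-empty runs found: ['a', 'a', 'aa']
Count: 3

3


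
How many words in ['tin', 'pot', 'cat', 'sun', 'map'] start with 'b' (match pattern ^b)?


Pattern ^b anchors to start of word. Check which words begin with 'b':
  'tin' -> no
  'pot' -> no
  'cat' -> no
  'sun' -> no
  'map' -> no
Matching words: []
Count: 0

0


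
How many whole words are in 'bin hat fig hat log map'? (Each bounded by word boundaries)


Word boundaries (\b) mark the start/end of each word.
Text: 'bin hat fig hat log map'
Splitting by whitespace:
  Word 1: 'bin'
  Word 2: 'hat'
  Word 3: 'fig'
  Word 4: 'hat'
  Word 5: 'log'
  Word 6: 'map'
Total whole words: 6

6


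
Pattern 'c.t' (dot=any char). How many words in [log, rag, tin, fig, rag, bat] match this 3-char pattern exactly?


Pattern 'c.t' means: starts with 'c', any single char, ends with 't'.
Checking each word (must be exactly 3 chars):
  'log' (len=3): no
  'rag' (len=3): no
  'tin' (len=3): no
  'fig' (len=3): no
  'rag' (len=3): no
  'bat' (len=3): no
Matching words: []
Total: 0

0


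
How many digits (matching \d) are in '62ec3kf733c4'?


\d matches any digit 0-9.
Scanning '62ec3kf733c4':
  pos 0: '6' -> DIGIT
  pos 1: '2' -> DIGIT
  pos 4: '3' -> DIGIT
  pos 7: '7' -> DIGIT
  pos 8: '3' -> DIGIT
  pos 9: '3' -> DIGIT
  pos 11: '4' -> DIGIT
Digits found: ['6', '2', '3', '7', '3', '3', '4']
Total: 7

7


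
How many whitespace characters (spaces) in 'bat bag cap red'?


\s matches whitespace characters (spaces, tabs, etc.).
Text: 'bat bag cap red'
This text has 4 words separated by spaces.
Number of spaces = number of words - 1 = 4 - 1 = 3

3


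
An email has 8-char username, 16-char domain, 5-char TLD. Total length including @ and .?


An email address has format: username@domain.tld
Username length: 8
'@' character: 1
Domain length: 16
'.' character: 1
TLD length: 5
Total = 8 + 1 + 16 + 1 + 5 = 31

31


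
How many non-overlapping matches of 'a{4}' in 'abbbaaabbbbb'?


Pattern 'a{4}' matches exactly 4 consecutive a's (greedy, non-overlapping).
String: 'abbbaaabbbbb'
Scanning for runs of a's:
  Run at pos 0: 'a' (length 1) -> 0 match(es)
  Run at pos 4: 'aaa' (length 3) -> 0 match(es)
Matches found: []
Total: 0

0


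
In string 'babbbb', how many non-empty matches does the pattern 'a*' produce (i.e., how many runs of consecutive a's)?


Pattern 'a*' matches zero or more a's. We want non-empty runs of consecutive a's.
String: 'babbbb'
Walking through the string to find runs of a's:
  Run 1: positions 1-1 -> 'a'
Non-empty runs found: ['a']
Count: 1

1


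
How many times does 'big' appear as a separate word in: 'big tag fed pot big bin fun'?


Scanning each word for exact match 'big':
  Word 1: 'big' -> MATCH
  Word 2: 'tag' -> no
  Word 3: 'fed' -> no
  Word 4: 'pot' -> no
  Word 5: 'big' -> MATCH
  Word 6: 'bin' -> no
  Word 7: 'fun' -> no
Total matches: 2

2


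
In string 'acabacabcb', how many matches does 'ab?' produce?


Pattern 'ab?' matches 'a' optionally followed by 'b'.
String: 'acabacabcb'
Scanning left to right for 'a' then checking next char:
  Match 1: 'a' (a not followed by b)
  Match 2: 'ab' (a followed by b)
  Match 3: 'a' (a not followed by b)
  Match 4: 'ab' (a followed by b)
Total matches: 4

4


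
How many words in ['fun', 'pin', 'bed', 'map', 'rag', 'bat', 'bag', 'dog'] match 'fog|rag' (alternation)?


Alternation 'fog|rag' matches either 'fog' or 'rag'.
Checking each word:
  'fun' -> no
  'pin' -> no
  'bed' -> no
  'map' -> no
  'rag' -> MATCH
  'bat' -> no
  'bag' -> no
  'dog' -> no
Matches: ['rag']
Count: 1

1


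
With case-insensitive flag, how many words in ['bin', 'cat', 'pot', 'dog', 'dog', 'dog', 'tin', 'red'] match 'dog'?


Case-insensitive matching: compare each word's lowercase form to 'dog'.
  'bin' -> lower='bin' -> no
  'cat' -> lower='cat' -> no
  'pot' -> lower='pot' -> no
  'dog' -> lower='dog' -> MATCH
  'dog' -> lower='dog' -> MATCH
  'dog' -> lower='dog' -> MATCH
  'tin' -> lower='tin' -> no
  'red' -> lower='red' -> no
Matches: ['dog', 'dog', 'dog']
Count: 3

3


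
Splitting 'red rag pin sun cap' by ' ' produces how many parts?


Splitting by ' ' breaks the string at each occurrence of the separator.
Text: 'red rag pin sun cap'
Parts after split:
  Part 1: 'red'
  Part 2: 'rag'
  Part 3: 'pin'
  Part 4: 'sun'
  Part 5: 'cap'
Total parts: 5

5


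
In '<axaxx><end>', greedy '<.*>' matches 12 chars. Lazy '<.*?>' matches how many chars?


Greedy '<.*>' tries to match as MUCH as possible.
Lazy '<.*?>' tries to match as LITTLE as possible.

String: '<axaxx><end>'
Greedy '<.*>' starts at first '<' and extends to the LAST '>': '<axaxx><end>' (12 chars)
Lazy '<.*?>' starts at first '<' and stops at the FIRST '>': '<axaxx>' (7 chars)

7


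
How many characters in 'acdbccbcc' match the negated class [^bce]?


Negated class [^bce] matches any char NOT in {b, c, e}
Scanning 'acdbccbcc':
  pos 0: 'a' -> MATCH
  pos 1: 'c' -> no (excluded)
  pos 2: 'd' -> MATCH
  pos 3: 'b' -> no (excluded)
  pos 4: 'c' -> no (excluded)
  pos 5: 'c' -> no (excluded)
  pos 6: 'b' -> no (excluded)
  pos 7: 'c' -> no (excluded)
  pos 8: 'c' -> no (excluded)
Total matches: 2

2


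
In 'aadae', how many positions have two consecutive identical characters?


Looking for consecutive identical characters in 'aadae':
  pos 0-1: 'a' vs 'a' -> MATCH ('aa')
  pos 1-2: 'a' vs 'd' -> different
  pos 2-3: 'd' vs 'a' -> different
  pos 3-4: 'a' vs 'e' -> different
Consecutive identical pairs: ['aa']
Count: 1

1


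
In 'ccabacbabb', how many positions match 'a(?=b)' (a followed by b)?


Lookahead 'a(?=b)' matches 'a' only when followed by 'b'.
String: 'ccabacbabb'
Checking each position where char is 'a':
  pos 2: 'a' -> MATCH (next='b')
  pos 4: 'a' -> no (next='c')
  pos 7: 'a' -> MATCH (next='b')
Matching positions: [2, 7]
Count: 2

2


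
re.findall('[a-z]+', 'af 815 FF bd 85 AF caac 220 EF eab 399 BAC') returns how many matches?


Pattern '[a-z]+' finds one or more lowercase letters.
Text: 'af 815 FF bd 85 AF caac 220 EF eab 399 BAC'
Scanning for matches:
  Match 1: 'af'
  Match 2: 'bd'
  Match 3: 'caac'
  Match 4: 'eab'
Total matches: 4

4


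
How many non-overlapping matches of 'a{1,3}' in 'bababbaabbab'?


Pattern 'a{1,3}' matches between 1 and 3 consecutive a's (greedy).
String: 'bababbaabbab'
Finding runs of a's and applying greedy matching:
  Run at pos 1: 'a' (length 1)
  Run at pos 3: 'a' (length 1)
  Run at pos 6: 'aa' (length 2)
  Run at pos 10: 'a' (length 1)
Matches: ['a', 'a', 'aa', 'a']
Count: 4

4


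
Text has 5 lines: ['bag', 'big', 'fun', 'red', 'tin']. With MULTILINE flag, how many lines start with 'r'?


With MULTILINE flag, ^ matches the start of each line.
Lines: ['bag', 'big', 'fun', 'red', 'tin']
Checking which lines start with 'r':
  Line 1: 'bag' -> no
  Line 2: 'big' -> no
  Line 3: 'fun' -> no
  Line 4: 'red' -> MATCH
  Line 5: 'tin' -> no
Matching lines: ['red']
Count: 1

1


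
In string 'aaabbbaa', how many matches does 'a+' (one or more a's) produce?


Pattern 'a+' matches one or more consecutive a's.
String: 'aaabbbaa'
Scanning for runs of a:
  Match 1: 'aaa' (length 3)
  Match 2: 'aa' (length 2)
Total matches: 2

2


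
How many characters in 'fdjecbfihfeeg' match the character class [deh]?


Character class [deh] matches any of: {d, e, h}
Scanning string 'fdjecbfihfeeg' character by character:
  pos 0: 'f' -> no
  pos 1: 'd' -> MATCH
  pos 2: 'j' -> no
  pos 3: 'e' -> MATCH
  pos 4: 'c' -> no
  pos 5: 'b' -> no
  pos 6: 'f' -> no
  pos 7: 'i' -> no
  pos 8: 'h' -> MATCH
  pos 9: 'f' -> no
  pos 10: 'e' -> MATCH
  pos 11: 'e' -> MATCH
  pos 12: 'g' -> no
Total matches: 5

5


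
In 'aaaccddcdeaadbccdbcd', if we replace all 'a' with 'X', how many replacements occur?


re.sub('a', 'X', text) replaces every occurrence of 'a' with 'X'.
Text: 'aaaccddcdeaadbccdbcd'
Scanning for 'a':
  pos 0: 'a' -> replacement #1
  pos 1: 'a' -> replacement #2
  pos 2: 'a' -> replacement #3
  pos 10: 'a' -> replacement #4
  pos 11: 'a' -> replacement #5
Total replacements: 5

5


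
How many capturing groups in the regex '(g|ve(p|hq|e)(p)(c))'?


To count capturing groups, count each '(' that starts a group.
Pattern: '(g|ve(p|hq|e)(p)(c))'
Walking through the pattern:
  Position 0: '(' -> group #1
  Position 5: '(' -> group #2
  Position 13: '(' -> group #3
  Position 16: '(' -> group #4
Total capturing groups: 4

4


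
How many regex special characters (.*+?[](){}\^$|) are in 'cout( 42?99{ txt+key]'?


Regex special characters are: . * + ? [ ] ( ) { } \ ^ $ |
Scanning 'cout( 42?99{ txt+key]':
  pos 4: '(' -> SPECIAL
  pos 8: '?' -> SPECIAL
  pos 11: '{' -> SPECIAL
  pos 16: '+' -> SPECIAL
  pos 20: ']' -> SPECIAL
Special chars found: ['(', '?', '{', '+', ']']
Total: 5

5


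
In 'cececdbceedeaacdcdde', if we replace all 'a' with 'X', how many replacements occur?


re.sub('a', 'X', text) replaces every occurrence of 'a' with 'X'.
Text: 'cececdbceedeaacdcdde'
Scanning for 'a':
  pos 12: 'a' -> replacement #1
  pos 13: 'a' -> replacement #2
Total replacements: 2

2


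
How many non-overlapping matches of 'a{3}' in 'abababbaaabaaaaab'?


Pattern 'a{3}' matches exactly 3 consecutive a's (greedy, non-overlapping).
String: 'abababbaaabaaaaab'
Scanning for runs of a's:
  Run at pos 0: 'a' (length 1) -> 0 match(es)
  Run at pos 2: 'a' (length 1) -> 0 match(es)
  Run at pos 4: 'a' (length 1) -> 0 match(es)
  Run at pos 7: 'aaa' (length 3) -> 1 match(es)
  Run at pos 11: 'aaaaa' (length 5) -> 1 match(es)
Matches found: ['aaa', 'aaa']
Total: 2

2


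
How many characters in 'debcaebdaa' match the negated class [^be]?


Negated class [^be] matches any char NOT in {b, e}
Scanning 'debcaebdaa':
  pos 0: 'd' -> MATCH
  pos 1: 'e' -> no (excluded)
  pos 2: 'b' -> no (excluded)
  pos 3: 'c' -> MATCH
  pos 4: 'a' -> MATCH
  pos 5: 'e' -> no (excluded)
  pos 6: 'b' -> no (excluded)
  pos 7: 'd' -> MATCH
  pos 8: 'a' -> MATCH
  pos 9: 'a' -> MATCH
Total matches: 6

6


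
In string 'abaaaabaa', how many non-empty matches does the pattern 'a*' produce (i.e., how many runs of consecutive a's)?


Pattern 'a*' matches zero or more a's. We want non-empty runs of consecutive a's.
String: 'abaaaabaa'
Walking through the string to find runs of a's:
  Run 1: positions 0-0 -> 'a'
  Run 2: positions 2-5 -> 'aaaa'
  Run 3: positions 7-8 -> 'aa'
Non-empty runs found: ['a', 'aaaa', 'aa']
Count: 3

3


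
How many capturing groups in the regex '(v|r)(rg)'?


To count capturing groups, count each '(' that starts a group.
Pattern: '(v|r)(rg)'
Walking through the pattern:
  Position 0: '(' -> group #1
  Position 5: '(' -> group #2
Total capturing groups: 2

2


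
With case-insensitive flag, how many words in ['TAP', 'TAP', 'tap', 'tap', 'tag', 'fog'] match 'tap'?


Case-insensitive matching: compare each word's lowercase form to 'tap'.
  'TAP' -> lower='tap' -> MATCH
  'TAP' -> lower='tap' -> MATCH
  'tap' -> lower='tap' -> MATCH
  'tap' -> lower='tap' -> MATCH
  'tag' -> lower='tag' -> no
  'fog' -> lower='fog' -> no
Matches: ['TAP', 'TAP', 'tap', 'tap']
Count: 4

4


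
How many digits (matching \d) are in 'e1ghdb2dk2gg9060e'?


\d matches any digit 0-9.
Scanning 'e1ghdb2dk2gg9060e':
  pos 1: '1' -> DIGIT
  pos 6: '2' -> DIGIT
  pos 9: '2' -> DIGIT
  pos 12: '9' -> DIGIT
  pos 13: '0' -> DIGIT
  pos 14: '6' -> DIGIT
  pos 15: '0' -> DIGIT
Digits found: ['1', '2', '2', '9', '0', '6', '0']
Total: 7

7


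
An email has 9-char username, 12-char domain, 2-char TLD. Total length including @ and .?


An email address has format: username@domain.tld
Username length: 9
'@' character: 1
Domain length: 12
'.' character: 1
TLD length: 2
Total = 9 + 1 + 12 + 1 + 2 = 25

25


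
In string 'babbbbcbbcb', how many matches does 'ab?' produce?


Pattern 'ab?' matches 'a' optionally followed by 'b'.
String: 'babbbbcbbcb'
Scanning left to right for 'a' then checking next char:
  Match 1: 'ab' (a followed by b)
Total matches: 1

1


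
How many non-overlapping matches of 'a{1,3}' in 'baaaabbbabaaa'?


Pattern 'a{1,3}' matches between 1 and 3 consecutive a's (greedy).
String: 'baaaabbbabaaa'
Finding runs of a's and applying greedy matching:
  Run at pos 1: 'aaaa' (length 4)
  Run at pos 8: 'a' (length 1)
  Run at pos 10: 'aaa' (length 3)
Matches: ['aaa', 'a', 'a', 'aaa']
Count: 4

4


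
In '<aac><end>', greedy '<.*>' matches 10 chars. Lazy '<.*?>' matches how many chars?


Greedy '<.*>' tries to match as MUCH as possible.
Lazy '<.*?>' tries to match as LITTLE as possible.

String: '<aac><end>'
Greedy '<.*>' starts at first '<' and extends to the LAST '>': '<aac><end>' (10 chars)
Lazy '<.*?>' starts at first '<' and stops at the FIRST '>': '<aac>' (5 chars)

5


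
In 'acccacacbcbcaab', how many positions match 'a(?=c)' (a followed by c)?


Lookahead 'a(?=c)' matches 'a' only when followed by 'c'.
String: 'acccacacbcbcaab'
Checking each position where char is 'a':
  pos 0: 'a' -> MATCH (next='c')
  pos 4: 'a' -> MATCH (next='c')
  pos 6: 'a' -> MATCH (next='c')
  pos 12: 'a' -> no (next='a')
  pos 13: 'a' -> no (next='b')
Matching positions: [0, 4, 6]
Count: 3

3


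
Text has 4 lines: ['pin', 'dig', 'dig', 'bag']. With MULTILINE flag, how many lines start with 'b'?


With MULTILINE flag, ^ matches the start of each line.
Lines: ['pin', 'dig', 'dig', 'bag']
Checking which lines start with 'b':
  Line 1: 'pin' -> no
  Line 2: 'dig' -> no
  Line 3: 'dig' -> no
  Line 4: 'bag' -> MATCH
Matching lines: ['bag']
Count: 1

1


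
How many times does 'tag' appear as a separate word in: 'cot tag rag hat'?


Scanning each word for exact match 'tag':
  Word 1: 'cot' -> no
  Word 2: 'tag' -> MATCH
  Word 3: 'rag' -> no
  Word 4: 'hat' -> no
Total matches: 1

1


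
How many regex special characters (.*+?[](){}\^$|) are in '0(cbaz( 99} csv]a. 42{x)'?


Regex special characters are: . * + ? [ ] ( ) { } \ ^ $ |
Scanning '0(cbaz( 99} csv]a. 42{x)':
  pos 1: '(' -> SPECIAL
  pos 6: '(' -> SPECIAL
  pos 10: '}' -> SPECIAL
  pos 15: ']' -> SPECIAL
  pos 17: '.' -> SPECIAL
  pos 21: '{' -> SPECIAL
  pos 23: ')' -> SPECIAL
Special chars found: ['(', '(', '}', ']', '.', '{', ')']
Total: 7

7
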